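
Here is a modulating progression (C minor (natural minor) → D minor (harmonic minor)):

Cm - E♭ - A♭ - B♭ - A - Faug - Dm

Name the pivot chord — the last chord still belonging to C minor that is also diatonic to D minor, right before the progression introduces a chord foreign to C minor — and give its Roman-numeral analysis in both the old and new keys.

B♭ — VII in C minor, VI in D minor

Chords diatonic to C minor: Cm, Ddim, E♭, Fm, Gm, A♭, B♭.
Reading the progression, the first chord not in that set is A, so the modulation leaves C minor there.
The chord immediately before A is B♭, which is diatonic to both keys: VII in C minor and VI in D minor.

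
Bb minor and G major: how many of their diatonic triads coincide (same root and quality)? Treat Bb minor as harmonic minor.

0

Diatonic triads of Bb minor (harmonic minor): Bbm (i), Cdim (ii°), Dbaug (III+), Ebm (iv), F (V), Gb (VI), Adim (vii°).
Diatonic triads of G major: G (I), Am (ii), Bm (iii), C (IV), D (V), Em (vi), F#dim (vii°).
No triad has the same root and quality in both keys.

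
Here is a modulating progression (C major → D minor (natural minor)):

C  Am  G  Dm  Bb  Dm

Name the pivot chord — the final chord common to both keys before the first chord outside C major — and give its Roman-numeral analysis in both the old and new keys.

Chords diatonic to C major: C, Dm, Em, F, G, Am, Bdim.
Reading the progression, the first chord not in that set is Bb, so the modulation leaves C major there.
The chord immediately before Bb is Dm, which is diatonic to both keys: ii in C major and i in D minor.

Dm — ii in C major, i in D minor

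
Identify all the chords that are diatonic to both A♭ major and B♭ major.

Triads in A♭ major: A♭ (I), B♭m (ii), Cm (iii), D♭ (IV), E♭ (V), Fm (vi), Gdim (vii°).
Triads in B♭ major: B♭ (I), Cm (ii), Dm (iii), E♭ (IV), F (V), Gm (vi), Adim (vii°).
Shared triads with their functions: Cm (iii in A♭ major, ii in B♭ major); E♭ (V in A♭ major, IV in B♭ major).

Cm, E♭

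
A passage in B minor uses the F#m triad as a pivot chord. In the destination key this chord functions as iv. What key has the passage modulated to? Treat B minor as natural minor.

C# minor

The numeral iv denotes a minor triad on scale degree 4. With F# on degree 4, the tonic of the new key is C#.
Degree 4 carries a minor triad in minor keys, so the destination is C# minor.
Check: the diatonic triads of C# minor (natural minor) are C#m (i), D#dim (ii°), E (III), F#m (iv), G#m (v), A (VI), B (VII) — F#m is indeed iv.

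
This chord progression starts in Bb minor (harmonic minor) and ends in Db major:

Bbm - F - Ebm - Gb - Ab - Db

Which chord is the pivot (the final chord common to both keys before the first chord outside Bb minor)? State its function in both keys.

Chords diatonic to Bb minor: Bbm, Cdim, Dbaug, Ebm, F, Gb, Adim.
Reading the progression, the first chord not in that set is Ab, so the modulation leaves Bb minor there.
The chord immediately before Ab is Gb, which is diatonic to both keys: VI in Bb minor and IV in Db major.

Gb — VI in Bb minor, IV in Db major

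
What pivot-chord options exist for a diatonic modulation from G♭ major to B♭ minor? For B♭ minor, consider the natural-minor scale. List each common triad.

Triads in G♭ major: G♭ (I), A♭m (ii), B♭m (iii), C♭ (IV), D♭ (V), E♭m (vi), Fdim (vii°).
Triads in B♭ minor (natural minor): B♭m (i), Cdim (ii°), D♭ (III), E♭m (iv), Fm (v), G♭ (VI), A♭ (VII).
Shared triads with their functions: G♭ (I in G♭ major, VI in B♭ minor); B♭m (iii in G♭ major, i in B♭ minor); D♭ (V in G♭ major, III in B♭ minor); E♭m (vi in G♭ major, iv in B♭ minor).

G♭, B♭m, D♭, E♭m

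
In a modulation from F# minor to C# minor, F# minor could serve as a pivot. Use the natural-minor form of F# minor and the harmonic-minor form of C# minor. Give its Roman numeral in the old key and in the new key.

i in F# minor; iv in C# minor

The scale of F# minor (natural minor) is F# G# A B C# D E; F# is degree 1, and the triad built there (F#-A-C#) is minor, so it is i.
The scale of C# minor (harmonic minor) is C# D# E F# G# A B#; F# is degree 4, and the triad built there (F#-A-C#) is minor, so it is iv.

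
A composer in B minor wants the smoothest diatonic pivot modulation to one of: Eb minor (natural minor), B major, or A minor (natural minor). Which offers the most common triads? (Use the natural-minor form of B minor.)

A minor

Triads of B minor (natural minor): Bm (i), C#dim (ii°), D (III), Em (iv), F#m (v), G (VI), A (VII).
Eb minor (natural minor) shares 0: none.
B major shares 0: none.
A minor (natural minor) shares 2: Em, G.
The most common triads (2) are shared with A minor.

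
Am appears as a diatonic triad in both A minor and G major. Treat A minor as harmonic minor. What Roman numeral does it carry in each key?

i in A minor; ii in G major

The scale of A minor (harmonic minor) is A B C D E F G♯; A is degree 1, and the triad built there (A-C-E) is minor, so it is i.
The scale of G major is G A B C D E F♯; A is degree 2, and the triad built there (A-C-E) is minor, so it is ii.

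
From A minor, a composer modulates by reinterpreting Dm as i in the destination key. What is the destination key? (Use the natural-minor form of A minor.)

The numeral i denotes a minor triad on scale degree 1. With D on degree 1, the tonic of the new key is D.
Degree 1 carries a minor triad in minor keys, so the destination is D minor.
Check: the diatonic triads of D minor (natural minor) are Dm (i), Edim (ii°), F (III), Gm (iv), Am (v), Bb (VI), C (VII) — Dm is indeed i.

D minor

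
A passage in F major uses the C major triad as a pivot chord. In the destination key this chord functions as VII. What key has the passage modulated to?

The numeral VII denotes a major triad on scale degree 7. With C on degree 7, the tonic of the new key is D.
Degree 7 carries a major triad in natural-minor keys, so the destination is D minor.
Check: the diatonic triads of D minor (natural minor) are Dm (i), Edim (ii°), F (III), Gm (iv), Am (v), B♭ (VI), C (VII) — C major is indeed VII.

D minor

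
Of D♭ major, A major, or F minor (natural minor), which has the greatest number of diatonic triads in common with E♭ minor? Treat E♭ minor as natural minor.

Triads of E♭ minor (natural minor): E♭m (i), Fdim (ii°), G♭ (III), A♭m (iv), B♭m (v), C♭ (VI), D♭ (VII).
D♭ major shares 4: E♭m, G♭, B♭m, D♭.
A major shares 0: none.
F minor (natural minor) shares 2: B♭m, D♭.
The most common triads (4) are shared with D♭ major.

D♭ major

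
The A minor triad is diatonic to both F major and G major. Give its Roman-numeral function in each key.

The scale of F major is F G A B♭ C D E; A is degree 3, and the triad built there (A-C-E) is minor, so it is iii.
The scale of G major is G A B C D E F♯; A is degree 2, and the triad built there (A-C-E) is minor, so it is ii.

iii in F major; ii in G major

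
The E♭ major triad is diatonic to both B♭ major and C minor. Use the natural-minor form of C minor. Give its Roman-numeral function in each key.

The scale of B♭ major is B♭ C D E♭ F G A; E♭ is degree 4, and the triad built there (E♭-G-B♭) is major, so it is IV.
The scale of C minor (natural minor) is C D E♭ F G A♭ B♭; E♭ is degree 3, and the triad built there (E♭-G-B♭) is major, so it is III.

IV in B♭ major; III in C minor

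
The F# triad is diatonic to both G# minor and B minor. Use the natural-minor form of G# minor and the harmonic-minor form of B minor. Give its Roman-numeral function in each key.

VII in G# minor; V in B minor

The scale of G# minor (natural minor) is G# A# B C# D# E F#; F# is degree 7, and the triad built there (F#-A#-C#) is major, so it is VII.
The scale of B minor (harmonic minor) is B C# D E F# G A#; F# is degree 5, and the triad built there (F#-A#-C#) is major, so it is V.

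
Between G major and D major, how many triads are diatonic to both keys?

Diatonic triads of G major: G (I), Am (ii), Bm (iii), C (IV), D (V), Em (vi), F♯dim (vii°).
Diatonic triads of D major: D (I), Em (ii), F♯m (iii), G (IV), A (V), Bm (vi), C♯dim (vii°).
Matching root and quality in both lists: G, Bm, D, Em.
That gives 4 common triads.

4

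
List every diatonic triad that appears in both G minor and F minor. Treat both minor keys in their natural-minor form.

Triads in G minor (natural minor): Gm (i), Adim (ii°), B♭ (III), Cm (iv), Dm (v), E♭ (VI), F (VII).
Triads in F minor (natural minor): Fm (i), Gdim (ii°), A♭ (III), B♭m (iv), Cm (v), D♭ (VI), E♭ (VII).
Shared triads with their functions: Cm (iv in G minor, v in F minor); E♭ (VI in G minor, VII in F minor).

Cm, E♭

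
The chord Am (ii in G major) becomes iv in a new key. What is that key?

E minor

The numeral iv denotes a minor triad on scale degree 4. With A on degree 4, the tonic of the new key is E.
Degree 4 carries a minor triad in minor keys, so the destination is E minor.
Check: the diatonic triads of E minor (natural minor) are Em (i), F#dim (ii°), G (III), Am (iv), Bm (v), C (VI), D (VII) — Am is indeed iv.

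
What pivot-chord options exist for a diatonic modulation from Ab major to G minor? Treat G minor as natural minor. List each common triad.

Triads in Ab major: Ab (I), Bbm (ii), Cm (iii), Db (IV), Eb (V), Fm (vi), Gdim (vii°).
Triads in G minor (natural minor): Gm (i), Adim (ii°), Bb (III), Cm (iv), Dm (v), Eb (VI), F (VII).
Shared triads with their functions: Cm (iii in Ab major, iv in G minor); Eb (V in Ab major, VI in G minor).

Cm, Eb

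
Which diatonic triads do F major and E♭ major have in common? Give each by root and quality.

Triads in F major: F (I), Gm (ii), Am (iii), B♭ (IV), C (V), Dm (vi), Edim (vii°).
Triads in E♭ major: E♭ (I), Fm (ii), Gm (iii), A♭ (IV), B♭ (V), Cm (vi), Ddim (vii°).
Shared triads with their functions: Gm (ii in F major, iii in E♭ major); B♭ (IV in F major, V in E♭ major).

Gm, B♭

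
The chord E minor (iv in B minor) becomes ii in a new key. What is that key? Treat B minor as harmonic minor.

D major

The numeral ii denotes a minor triad on scale degree 2. With E on degree 2, the tonic of the new key is D.
Degree 2 carries a minor triad in major keys, so the destination is D major.
Check: the diatonic triads of D major are D (I), Em (ii), F#m (iii), G (IV), A (V), Bm (vi), C#dim (vii°) — E minor is indeed ii.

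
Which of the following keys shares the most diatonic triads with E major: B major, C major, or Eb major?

Triads of E major: E major (I), F# minor (ii), G# minor (iii), A major (IV), B major (V), C# minor (vi), D# diminished (vii°).
B major shares 4: E, G#m, B, C#m.
C major shares 0: none.
Eb major shares 0: none.
The most common triads (4) are shared with B major.

B major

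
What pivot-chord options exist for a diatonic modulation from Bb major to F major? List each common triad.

Triads in Bb major: Bb (I), Cm (ii), Dm (iii), Eb (IV), F (V), Gm (vi), Adim (vii°).
Triads in F major: F (I), Gm (ii), Am (iii), Bb (IV), C (V), Dm (vi), Edim (vii°).
Shared triads with their functions: Bb (I in Bb major, IV in F major); Dm (iii in Bb major, vi in F major); F (V in Bb major, I in F major); Gm (vi in Bb major, ii in F major).

Bb, Dm, F, Gm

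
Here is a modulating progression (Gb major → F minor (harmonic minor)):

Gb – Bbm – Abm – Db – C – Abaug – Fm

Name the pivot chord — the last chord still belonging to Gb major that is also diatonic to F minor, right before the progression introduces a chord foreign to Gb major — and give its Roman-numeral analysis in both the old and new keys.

Chords diatonic to Gb major: Gb, Abm, Bbm, Cb, Db, Ebm, Fdim.
Reading the progression, the first chord not in that set is C, so the modulation leaves Gb major there.
The chord immediately before C is Db, which is diatonic to both keys: V in Gb major and VI in F minor.

Db — V in Gb major, VI in F minor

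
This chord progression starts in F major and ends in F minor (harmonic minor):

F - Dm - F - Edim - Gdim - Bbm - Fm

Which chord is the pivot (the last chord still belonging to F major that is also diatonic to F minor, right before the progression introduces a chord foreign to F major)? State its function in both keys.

Chords diatonic to F major: F, Gm, Am, Bb, C, Dm, Edim.
Reading the progression, the first chord not in that set is Gdim, so the modulation leaves F major there.
The chord immediately before Gdim is Edim, which is diatonic to both keys: vii° in F major and vii° in F minor.

Edim — vii° in F major, vii° in F minor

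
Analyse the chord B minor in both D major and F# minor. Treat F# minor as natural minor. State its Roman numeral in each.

vi in D major; iv in F# minor

The scale of D major is D E F# G A B C#; B is degree 6, and the triad built there (B-D-F#) is minor, so it is vi.
The scale of F# minor (natural minor) is F# G# A B C# D E; B is degree 4, and the triad built there (B-D-F#) is minor, so it is iv.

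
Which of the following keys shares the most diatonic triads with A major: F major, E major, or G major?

Triads of A major: A major (I), B minor (ii), C# minor (iii), D major (IV), E major (V), F# minor (vi), G# diminished (vii°).
F major shares 0: none.
E major shares 4: A, C#m, E, F#m.
G major shares 2: Bm, D.
The most common triads (4) are shared with E major.

E major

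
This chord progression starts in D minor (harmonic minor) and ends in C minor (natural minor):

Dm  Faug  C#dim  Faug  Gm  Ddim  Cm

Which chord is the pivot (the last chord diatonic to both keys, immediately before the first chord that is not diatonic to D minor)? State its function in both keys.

Chords diatonic to D minor: Dm, Edim, Faug, Gm, A, Bb, C#dim.
Reading the progression, the first chord not in that set is Ddim, so the modulation leaves D minor there.
The chord immediately before Ddim is Gm, which is diatonic to both keys: iv in D minor and v in C minor.

Gm — iv in D minor, v in C minor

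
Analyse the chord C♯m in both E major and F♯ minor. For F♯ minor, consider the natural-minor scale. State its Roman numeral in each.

vi in E major; v in F♯ minor

The scale of E major is E F♯ G♯ A B C♯ D♯; C♯ is degree 6, and the triad built there (C♯-E-G♯) is minor, so it is vi.
The scale of F♯ minor (natural minor) is F♯ G♯ A B C♯ D E; C♯ is degree 5, and the triad built there (C♯-E-G♯) is minor, so it is v.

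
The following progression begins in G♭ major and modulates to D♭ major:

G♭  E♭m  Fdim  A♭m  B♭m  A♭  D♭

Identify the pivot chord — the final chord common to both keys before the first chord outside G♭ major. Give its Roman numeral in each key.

Chords diatonic to G♭ major: G♭, A♭m, B♭m, C♭, D♭, E♭m, Fdim.
Reading the progression, the first chord not in that set is A♭, so the modulation leaves G♭ major there.
The chord immediately before A♭ is B♭m, which is diatonic to both keys: iii in G♭ major and vi in D♭ major.

B♭m — iii in G♭ major, vi in D♭ major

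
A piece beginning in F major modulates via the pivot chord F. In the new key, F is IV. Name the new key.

The numeral IV denotes a major triad on scale degree 4. With F on degree 4, the tonic of the new key is C.
Degree 4 carries a major triad in major keys, so the destination is C major.
Check: the diatonic triads of C major are C (I), Dm (ii), Em (iii), F (IV), G (V), Am (vi), Bdim (vii°) — F is indeed IV.

C major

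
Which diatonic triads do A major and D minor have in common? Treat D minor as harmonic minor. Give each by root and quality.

Triads in A major: A major (I), B minor (ii), C# minor (iii), D major (IV), E major (V), F# minor (vi), G# diminished (vii°).
Triads in D minor (harmonic minor): D minor (i), E diminished (ii°), F augmented (III+), G minor (iv), A major (V), Bb major (VI), C# diminished (vii°).
Shared triads with their functions: A major (I in A major, V in D minor).

A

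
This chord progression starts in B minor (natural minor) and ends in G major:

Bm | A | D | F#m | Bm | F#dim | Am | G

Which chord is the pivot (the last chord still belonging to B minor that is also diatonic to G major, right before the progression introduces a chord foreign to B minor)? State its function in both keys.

Bm — i in B minor, iii in G major

Chords diatonic to B minor: Bm, C#dim, D, Em, F#m, G, A.
Reading the progression, the first chord not in that set is F#dim, so the modulation leaves B minor there.
The chord immediately before F#dim is Bm, which is diatonic to both keys: i in B minor and iii in G major.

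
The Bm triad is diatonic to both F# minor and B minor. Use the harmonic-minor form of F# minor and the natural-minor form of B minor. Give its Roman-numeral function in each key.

The scale of F# minor (harmonic minor) is F# G# A B C# D E#; B is degree 4, and the triad built there (B-D-F#) is minor, so it is iv.
The scale of B minor (natural minor) is B C# D E F# G A; B is degree 1, and the triad built there (B-D-F#) is minor, so it is i.

iv in F# minor; i in B minor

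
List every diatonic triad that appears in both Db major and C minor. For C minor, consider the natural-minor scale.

Triads in Db major: Db (I), Ebm (ii), Fm (iii), Gb (IV), Ab (V), Bbm (vi), Cdim (vii°).
Triads in C minor (natural minor): Cm (i), Ddim (ii°), Eb (III), Fm (iv), Gm (v), Ab (VI), Bb (VII).
Shared triads with their functions: Fm (iii in Db major, iv in C minor); Ab (V in Db major, VI in C minor).

Fm, Ab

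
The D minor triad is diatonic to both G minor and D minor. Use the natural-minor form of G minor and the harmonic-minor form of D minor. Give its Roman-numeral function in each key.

The scale of G minor (natural minor) is G A Bb C D Eb F; D is degree 5, and the triad built there (D-F-A) is minor, so it is v.
The scale of D minor (harmonic minor) is D E F G A Bb C#; D is degree 1, and the triad built there (D-F-A) is minor, so it is i.

v in G minor; i in D minor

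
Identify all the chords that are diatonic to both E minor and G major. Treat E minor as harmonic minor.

Em, F#dim, Am, C

Triads in E minor (harmonic minor): E minor (i), F# diminished (ii°), G augmented (III+), A minor (iv), B major (V), C major (VI), D# diminished (vii°).
Triads in G major: G major (I), A minor (ii), B minor (iii), C major (IV), D major (V), E minor (vi), F# diminished (vii°).
Shared triads with their functions: E minor (i in E minor, vi in G major); F# diminished (ii° in E minor, vii° in G major); A minor (iv in E minor, ii in G major); C major (VI in E minor, IV in G major).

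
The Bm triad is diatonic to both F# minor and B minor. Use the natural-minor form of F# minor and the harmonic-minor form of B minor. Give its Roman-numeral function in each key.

iv in F# minor; i in B minor

The scale of F# minor (natural minor) is F# G# A B C# D E; B is degree 4, and the triad built there (B-D-F#) is minor, so it is iv.
The scale of B minor (harmonic minor) is B C# D E F# G A#; B is degree 1, and the triad built there (B-D-F#) is minor, so it is i.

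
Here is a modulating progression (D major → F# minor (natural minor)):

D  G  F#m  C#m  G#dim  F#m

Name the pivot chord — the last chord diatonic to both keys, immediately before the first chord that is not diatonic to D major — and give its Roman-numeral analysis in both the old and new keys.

Chords diatonic to D major: D, Em, F#m, G, A, Bm, C#dim.
Reading the progression, the first chord not in that set is C#m, so the modulation leaves D major there.
The chord immediately before C#m is F#m, which is diatonic to both keys: iii in D major and i in F# minor.

F#m — iii in D major, i in F# minor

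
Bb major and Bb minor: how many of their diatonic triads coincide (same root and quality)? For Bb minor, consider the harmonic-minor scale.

2

Diatonic triads of Bb major: Bb (I), Cm (ii), Dm (iii), Eb (IV), F (V), Gm (vi), Adim (vii°).
Diatonic triads of Bb minor (harmonic minor): Bbm (i), Cdim (ii°), Dbaug (III+), Ebm (iv), F (V), Gb (VI), Adim (vii°).
Matching root and quality in both lists: F, Adim.
That gives 2 common triads.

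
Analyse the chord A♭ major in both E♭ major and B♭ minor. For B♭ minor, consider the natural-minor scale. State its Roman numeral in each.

IV in E♭ major; VII in B♭ minor

The scale of E♭ major is E♭ F G A♭ B♭ C D; A♭ is degree 4, and the triad built there (A♭-C-E♭) is major, so it is IV.
The scale of B♭ minor (natural minor) is B♭ C D♭ E♭ F G♭ A♭; A♭ is degree 7, and the triad built there (A♭-C-E♭) is major, so it is VII.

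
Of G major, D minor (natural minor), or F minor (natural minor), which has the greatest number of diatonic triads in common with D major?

Triads of D major: D major (I), E minor (ii), F# minor (iii), G major (IV), A major (V), B minor (vi), C# diminished (vii°).
G major shares 4: D, Em, G, Bm.
D minor (natural minor) shares 0: none.
F minor (natural minor) shares 0: none.
The most common triads (4) are shared with G major.

G major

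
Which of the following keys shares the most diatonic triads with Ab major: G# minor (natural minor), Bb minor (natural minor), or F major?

Bb minor

Triads of Ab major: Ab (I), Bbm (ii), Cm (iii), Db (IV), Eb (V), Fm (vi), Gdim (vii°).
G# minor (natural minor) shares 0: none.
Bb minor (natural minor) shares 4: Ab, Bbm, Db, Fm.
F major shares 0: none.
The most common triads (4) are shared with Bb minor.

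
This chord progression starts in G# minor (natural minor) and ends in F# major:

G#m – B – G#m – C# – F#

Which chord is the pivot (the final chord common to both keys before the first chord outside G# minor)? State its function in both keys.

G#m — i in G# minor, ii in F# major

Chords diatonic to G# minor: G#m, A#dim, B, C#m, D#m, E, F#.
Reading the progression, the first chord not in that set is C#, so the modulation leaves G# minor there.
The chord immediately before C# is G#m, which is diatonic to both keys: i in G# minor and ii in F# major.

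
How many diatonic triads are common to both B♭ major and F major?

4

Diatonic triads of B♭ major: B♭ (I), Cm (ii), Dm (iii), E♭ (IV), F (V), Gm (vi), Adim (vii°).
Diatonic triads of F major: F (I), Gm (ii), Am (iii), B♭ (IV), C (V), Dm (vi), Edim (vii°).
Matching root and quality in both lists: B♭, Dm, F, Gm.
That gives 4 common triads.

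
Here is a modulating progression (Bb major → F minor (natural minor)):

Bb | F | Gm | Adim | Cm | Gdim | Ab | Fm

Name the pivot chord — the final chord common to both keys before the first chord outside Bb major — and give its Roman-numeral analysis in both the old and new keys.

Chords diatonic to Bb major: Bb, Cm, Dm, Eb, F, Gm, Adim.
Reading the progression, the first chord not in that set is Gdim, so the modulation leaves Bb major there.
The chord immediately before Gdim is Cm, which is diatonic to both keys: ii in Bb major and v in F minor.

Cm — ii in Bb major, v in F minor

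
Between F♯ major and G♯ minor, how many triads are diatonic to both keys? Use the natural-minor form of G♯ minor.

4

Diatonic triads of F♯ major: F♯ major (I), G♯ minor (ii), A♯ minor (iii), B major (IV), C♯ major (V), D♯ minor (vi), E♯ diminished (vii°).
Diatonic triads of G♯ minor (natural minor): G♯ minor (i), A♯ diminished (ii°), B major (III), C♯ minor (iv), D♯ minor (v), E major (VI), F♯ major (VII).
Matching root and quality in both lists: F♯ major, G♯ minor, B major, D♯ minor.
That gives 4 common triads.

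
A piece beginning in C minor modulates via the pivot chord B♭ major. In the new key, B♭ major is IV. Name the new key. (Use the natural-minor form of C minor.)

The numeral IV denotes a major triad on scale degree 4. With B♭ on degree 4, the tonic of the new key is F.
Degree 4 carries a major triad in major keys, so the destination is F major.
Check: the diatonic triads of F major are F (I), Gm (ii), Am (iii), B♭ (IV), C (V), Dm (vi), Edim (vii°) — B♭ major is indeed IV.

F major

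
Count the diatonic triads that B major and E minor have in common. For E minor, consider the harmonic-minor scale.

Diatonic triads of B major: B (I), C#m (ii), D#m (iii), E (IV), F# (V), G#m (vi), A#dim (vii°).
Diatonic triads of E minor (harmonic minor): Em (i), F#dim (ii°), Gaug (III+), Am (iv), B (V), C (VI), D#dim (vii°).
Matching root and quality in both lists: B.
That gives 1 common triad.

1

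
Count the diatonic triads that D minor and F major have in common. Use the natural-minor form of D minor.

Diatonic triads of D minor (natural minor): Dm (i), Edim (ii°), F (III), Gm (iv), Am (v), Bb (VI), C (VII).
Diatonic triads of F major: F (I), Gm (ii), Am (iii), Bb (IV), C (V), Dm (vi), Edim (vii°).
Matching root and quality in both lists: Dm, Edim, F, Gm, Am, Bb, C.
That gives 7 common triads.

7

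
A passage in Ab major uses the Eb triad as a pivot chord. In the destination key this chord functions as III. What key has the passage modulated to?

C minor

The numeral III denotes a major triad on scale degree 3. With Eb on degree 3, the tonic of the new key is C.
Degree 3 carries a major triad in natural-minor keys, so the destination is C minor.
Check: the diatonic triads of C minor (natural minor) are Cm (i), Ddim (ii°), Eb (III), Fm (iv), Gm (v), Ab (VI), Bb (VII) — Eb is indeed III.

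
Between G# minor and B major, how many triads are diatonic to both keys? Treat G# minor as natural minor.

Diatonic triads of G# minor (natural minor): G# minor (i), A# diminished (ii°), B major (III), C# minor (iv), D# minor (v), E major (VI), F# major (VII).
Diatonic triads of B major: B major (I), C# minor (ii), D# minor (iii), E major (IV), F# major (V), G# minor (vi), A# diminished (vii°).
Matching root and quality in both lists: G# minor, A# diminished, B major, C# minor, D# minor, E major, F# major.
That gives 7 common triads.

7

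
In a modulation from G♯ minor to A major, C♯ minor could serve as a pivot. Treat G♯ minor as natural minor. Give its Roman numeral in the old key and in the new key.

The scale of G♯ minor (natural minor) is G♯ A♯ B C♯ D♯ E F♯; C♯ is degree 4, and the triad built there (C♯-E-G♯) is minor, so it is iv.
The scale of A major is A B C♯ D E F♯ G♯; C♯ is degree 3, and the triad built there (C♯-E-G♯) is minor, so it is iii.

iv in G♯ minor; iii in A major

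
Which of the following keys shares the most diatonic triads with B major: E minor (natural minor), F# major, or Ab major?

F# major

Triads of B major: B major (I), C# minor (ii), D# minor (iii), E major (IV), F# major (V), G# minor (vi), A# diminished (vii°).
E minor (natural minor) shares 0: none.
F# major shares 4: B, D#m, F#, G#m.
Ab major shares 0: none.
The most common triads (4) are shared with F# major.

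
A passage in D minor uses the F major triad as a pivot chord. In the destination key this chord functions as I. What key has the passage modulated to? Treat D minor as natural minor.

F major

The numeral I denotes a major triad on scale degree 1. With F on degree 1, the tonic of the new key is F.
Degree 1 carries a major triad in major keys, so the destination is F major.
Check: the diatonic triads of F major are F (I), Gm (ii), Am (iii), B♭ (IV), C (V), Dm (vi), Edim (vii°) — F major is indeed I.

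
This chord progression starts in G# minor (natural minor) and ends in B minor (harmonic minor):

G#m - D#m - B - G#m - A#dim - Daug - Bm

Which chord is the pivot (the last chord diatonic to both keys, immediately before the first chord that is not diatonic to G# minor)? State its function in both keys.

Chords diatonic to G# minor: G#m, A#dim, B, C#m, D#m, E, F#.
Reading the progression, the first chord not in that set is Daug, so the modulation leaves G# minor there.
The chord immediately before Daug is A#dim, which is diatonic to both keys: ii° in G# minor and vii° in B minor.

A#dim — ii° in G# minor, vii° in B minor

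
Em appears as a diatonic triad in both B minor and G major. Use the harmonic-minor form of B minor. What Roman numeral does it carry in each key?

iv in B minor; vi in G major

The scale of B minor (harmonic minor) is B C# D E F# G A#; E is degree 4, and the triad built there (E-G-B) is minor, so it is iv.
The scale of G major is G A B C D E F#; E is degree 6, and the triad built there (E-G-B) is minor, so it is vi.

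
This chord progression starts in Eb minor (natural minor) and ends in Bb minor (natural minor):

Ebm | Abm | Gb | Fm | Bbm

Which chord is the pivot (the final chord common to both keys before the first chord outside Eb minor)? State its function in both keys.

Gb — III in Eb minor, VI in Bb minor

Chords diatonic to Eb minor: Ebm, Fdim, Gb, Abm, Bbm, Cb, Db.
Reading the progression, the first chord not in that set is Fm, so the modulation leaves Eb minor there.
The chord immediately before Fm is Gb, which is diatonic to both keys: III in Eb minor and VI in Bb minor.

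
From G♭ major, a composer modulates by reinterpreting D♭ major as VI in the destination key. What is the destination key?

F minor

The numeral VI denotes a major triad on scale degree 6. With D♭ on degree 6, the tonic of the new key is F.
Degree 6 carries a major triad in minor keys, so the destination is F minor.
Check: the diatonic triads of F minor (natural minor) are Fm (i), Gdim (ii°), A♭ (III), B♭m (iv), Cm (v), D♭ (VI), E♭ (VII) — D♭ major is indeed VI.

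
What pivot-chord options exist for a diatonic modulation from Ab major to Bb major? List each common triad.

Triads in Ab major: Ab (I), Bbm (ii), Cm (iii), Db (IV), Eb (V), Fm (vi), Gdim (vii°).
Triads in Bb major: Bb (I), Cm (ii), Dm (iii), Eb (IV), F (V), Gm (vi), Adim (vii°).
Shared triads with their functions: Cm (iii in Ab major, ii in Bb major); Eb (V in Ab major, IV in Bb major).

Cm, Eb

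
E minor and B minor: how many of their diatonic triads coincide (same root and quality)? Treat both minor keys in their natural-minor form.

4

Diatonic triads of E minor (natural minor): E minor (i), F♯ diminished (ii°), G major (III), A minor (iv), B minor (v), C major (VI), D major (VII).
Diatonic triads of B minor (natural minor): B minor (i), C♯ diminished (ii°), D major (III), E minor (iv), F♯ minor (v), G major (VI), A major (VII).
Matching root and quality in both lists: E minor, G major, B minor, D major.
That gives 4 common triads.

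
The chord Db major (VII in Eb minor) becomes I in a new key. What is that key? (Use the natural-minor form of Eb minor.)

The numeral I denotes a major triad on scale degree 1. With Db on degree 1, the tonic of the new key is Db.
Degree 1 carries a major triad in major keys, so the destination is Db major.
Check: the diatonic triads of Db major are Db (I), Ebm (ii), Fm (iii), Gb (IV), Ab (V), Bbm (vi), Cdim (vii°) — Db major is indeed I.

Db major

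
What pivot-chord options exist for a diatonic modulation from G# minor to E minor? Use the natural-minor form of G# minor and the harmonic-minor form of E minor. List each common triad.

B

Triads in G# minor (natural minor): G#m (i), A#dim (ii°), B (III), C#m (iv), D#m (v), E (VI), F# (VII).
Triads in E minor (harmonic minor): Em (i), F#dim (ii°), Gaug (III+), Am (iv), B (V), C (VI), D#dim (vii°).
Shared triads with their functions: B (III in G# minor, V in E minor).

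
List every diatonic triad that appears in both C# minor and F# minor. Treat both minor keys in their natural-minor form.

C#m, E, F#m, A

Triads in C# minor (natural minor): C#m (i), D#dim (ii°), E (III), F#m (iv), G#m (v), A (VI), B (VII).
Triads in F# minor (natural minor): F#m (i), G#dim (ii°), A (III), Bm (iv), C#m (v), D (VI), E (VII).
Shared triads with their functions: C#m (i in C# minor, v in F# minor); E (III in C# minor, VII in F# minor); F#m (iv in C# minor, i in F# minor); A (VI in C# minor, III in F# minor).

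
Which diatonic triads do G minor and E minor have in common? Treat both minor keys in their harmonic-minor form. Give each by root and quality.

Triads in G minor (harmonic minor): G minor (i), A diminished (ii°), B♭ augmented (III+), C minor (iv), D major (V), E♭ major (VI), F♯ diminished (vii°).
Triads in E minor (harmonic minor): E minor (i), F♯ diminished (ii°), G augmented (III+), A minor (iv), B major (V), C major (VI), D♯ diminished (vii°).
Shared triads with their functions: F♯ diminished (vii° in G minor, ii° in E minor).

F♯dim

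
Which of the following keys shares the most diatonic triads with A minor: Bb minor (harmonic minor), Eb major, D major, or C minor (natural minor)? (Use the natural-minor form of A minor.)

D major

Triads of A minor (natural minor): A minor (i), B diminished (ii°), C major (III), D minor (iv), E minor (v), F major (VI), G major (VII).
Bb minor (harmonic minor) shares 1: F.
Eb major shares 0: none.
D major shares 2: Em, G.
C minor (natural minor) shares 0: none.
The most common triads (2) are shared with D major.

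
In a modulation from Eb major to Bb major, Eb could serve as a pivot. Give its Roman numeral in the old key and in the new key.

I in Eb major; IV in Bb major

The scale of Eb major is Eb F G Ab Bb C D; Eb is degree 1, and the triad built there (Eb-G-Bb) is major, so it is I.
The scale of Bb major is Bb C D Eb F G A; Eb is degree 4, and the triad built there (Eb-G-Bb) is major, so it is IV.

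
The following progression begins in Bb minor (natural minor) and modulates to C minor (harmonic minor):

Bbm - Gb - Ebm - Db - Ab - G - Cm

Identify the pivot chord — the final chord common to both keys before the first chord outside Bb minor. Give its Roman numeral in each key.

Ab — VII in Bb minor, VI in C minor

Chords diatonic to Bb minor: Bbm, Cdim, Db, Ebm, Fm, Gb, Ab.
Reading the progression, the first chord not in that set is G, so the modulation leaves Bb minor there.
The chord immediately before G is Ab, which is diatonic to both keys: VII in Bb minor and VI in C minor.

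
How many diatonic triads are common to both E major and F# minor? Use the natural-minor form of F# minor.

Diatonic triads of E major: E (I), F#m (ii), G#m (iii), A (IV), B (V), C#m (vi), D#dim (vii°).
Diatonic triads of F# minor (natural minor): F#m (i), G#dim (ii°), A (III), Bm (iv), C#m (v), D (VI), E (VII).
Matching root and quality in both lists: E, F#m, A, C#m.
That gives 4 common triads.

4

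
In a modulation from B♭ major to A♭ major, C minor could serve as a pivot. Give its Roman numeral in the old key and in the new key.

The scale of B♭ major is B♭ C D E♭ F G A; C is degree 2, and the triad built there (C-E♭-G) is minor, so it is ii.
The scale of A♭ major is A♭ B♭ C D♭ E♭ F G; C is degree 3, and the triad built there (C-E♭-G) is minor, so it is iii.

ii in B♭ major; iii in A♭ major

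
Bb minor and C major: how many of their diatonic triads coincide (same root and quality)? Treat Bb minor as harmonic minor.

1

Diatonic triads of Bb minor (harmonic minor): Bbm (i), Cdim (ii°), Dbaug (III+), Ebm (iv), F (V), Gb (VI), Adim (vii°).
Diatonic triads of C major: C (I), Dm (ii), Em (iii), F (IV), G (V), Am (vi), Bdim (vii°).
Matching root and quality in both lists: F.
That gives 1 common triad.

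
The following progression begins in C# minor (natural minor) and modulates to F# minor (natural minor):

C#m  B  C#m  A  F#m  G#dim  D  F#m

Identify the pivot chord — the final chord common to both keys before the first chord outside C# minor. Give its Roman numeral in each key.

F#m — iv in C# minor, i in F# minor

Chords diatonic to C# minor: C#m, D#dim, E, F#m, G#m, A, B.
Reading the progression, the first chord not in that set is G#dim, so the modulation leaves C# minor there.
The chord immediately before G#dim is F#m, which is diatonic to both keys: iv in C# minor and i in F# minor.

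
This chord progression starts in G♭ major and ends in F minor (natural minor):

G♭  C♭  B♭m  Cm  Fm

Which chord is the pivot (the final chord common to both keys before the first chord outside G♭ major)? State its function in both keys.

Chords diatonic to G♭ major: G♭, A♭m, B♭m, C♭, D♭, E♭m, Fdim.
Reading the progression, the first chord not in that set is Cm, so the modulation leaves G♭ major there.
The chord immediately before Cm is B♭m, which is diatonic to both keys: iii in G♭ major and iv in F minor.

B♭m — iii in G♭ major, iv in F minor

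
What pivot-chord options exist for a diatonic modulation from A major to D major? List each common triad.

Triads in A major: A major (I), B minor (ii), C# minor (iii), D major (IV), E major (V), F# minor (vi), G# diminished (vii°).
Triads in D major: D major (I), E minor (ii), F# minor (iii), G major (IV), A major (V), B minor (vi), C# diminished (vii°).
Shared triads with their functions: A major (I in A major, V in D major); B minor (ii in A major, vi in D major); D major (IV in A major, I in D major); F# minor (vi in A major, iii in D major).

A, Bm, D, F#m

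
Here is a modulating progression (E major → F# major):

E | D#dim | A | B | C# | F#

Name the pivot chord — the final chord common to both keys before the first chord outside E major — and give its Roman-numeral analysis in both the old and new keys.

Chords diatonic to E major: E, F#m, G#m, A, B, C#m, D#dim.
Reading the progression, the first chord not in that set is C#, so the modulation leaves E major there.
The chord immediately before C# is B, which is diatonic to both keys: V in E major and IV in F# major.

B — V in E major, IV in F# major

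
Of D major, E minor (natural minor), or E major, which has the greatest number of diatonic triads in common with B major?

E major

Triads of B major: B major (I), C# minor (ii), D# minor (iii), E major (IV), F# major (V), G# minor (vi), A# diminished (vii°).
D major shares 0: none.
E minor (natural minor) shares 0: none.
E major shares 4: B, C#m, E, G#m.
The most common triads (4) are shared with E major.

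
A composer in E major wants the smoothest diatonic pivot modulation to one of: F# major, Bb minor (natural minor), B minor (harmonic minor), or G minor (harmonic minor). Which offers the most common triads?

F# major

Triads of E major: E (I), F#m (ii), G#m (iii), A (IV), B (V), C#m (vi), D#dim (vii°).
F# major shares 2: G#m, B.
Bb minor (natural minor) shares 0: none.
B minor (harmonic minor) shares 0: none.
G minor (harmonic minor) shares 0: none.
The most common triads (2) are shared with F# major.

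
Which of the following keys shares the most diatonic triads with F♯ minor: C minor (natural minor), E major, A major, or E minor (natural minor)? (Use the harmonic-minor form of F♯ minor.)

A major

Triads of F♯ minor (harmonic minor): F♯m (i), G♯dim (ii°), Aaug (III+), Bm (iv), C♯ (V), D (VI), E♯dim (vii°).
C minor (natural minor) shares 0: none.
E major shares 1: F♯m.
A major shares 4: F♯m, G♯dim, Bm, D.
E minor (natural minor) shares 2: Bm, D.
The most common triads (4) are shared with A major.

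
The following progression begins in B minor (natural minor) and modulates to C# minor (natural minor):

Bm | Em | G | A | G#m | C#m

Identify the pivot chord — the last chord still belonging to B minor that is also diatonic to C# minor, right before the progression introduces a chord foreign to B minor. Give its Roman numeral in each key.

Chords diatonic to B minor: Bm, C#dim, D, Em, F#m, G, A.
Reading the progression, the first chord not in that set is G#m, so the modulation leaves B minor there.
The chord immediately before G#m is A, which is diatonic to both keys: VII in B minor and VI in C# minor.

A — VII in B minor, VI in C# minor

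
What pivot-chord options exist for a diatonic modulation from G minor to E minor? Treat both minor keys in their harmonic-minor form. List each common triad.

F#dim

Triads in G minor (harmonic minor): G minor (i), A diminished (ii°), Bb augmented (III+), C minor (iv), D major (V), Eb major (VI), F# diminished (vii°).
Triads in E minor (harmonic minor): E minor (i), F# diminished (ii°), G augmented (III+), A minor (iv), B major (V), C major (VI), D# diminished (vii°).
Shared triads with their functions: F# diminished (vii° in G minor, ii° in E minor).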